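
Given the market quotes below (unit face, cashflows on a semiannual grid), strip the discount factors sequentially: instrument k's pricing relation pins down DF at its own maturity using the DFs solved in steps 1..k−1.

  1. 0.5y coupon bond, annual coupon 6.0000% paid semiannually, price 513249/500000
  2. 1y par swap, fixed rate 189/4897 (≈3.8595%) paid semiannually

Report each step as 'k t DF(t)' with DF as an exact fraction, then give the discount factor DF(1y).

step 1 [0.5y] bond c/2=3/100: DF=(513249/500000 − 3/100·(0))/(1+3/100) = 4983/5000 ≈ 0.996600
step 2 [1y] swap r/2=189/9794: DF=(1 − 189/9794·(0.996600))/(1+189/9794) = 4811/5000 ≈ 0.962200

1 1/2 4983/5000
2 1 4811/5000
DF(1y) = 4811/5000 ≈ 0.962200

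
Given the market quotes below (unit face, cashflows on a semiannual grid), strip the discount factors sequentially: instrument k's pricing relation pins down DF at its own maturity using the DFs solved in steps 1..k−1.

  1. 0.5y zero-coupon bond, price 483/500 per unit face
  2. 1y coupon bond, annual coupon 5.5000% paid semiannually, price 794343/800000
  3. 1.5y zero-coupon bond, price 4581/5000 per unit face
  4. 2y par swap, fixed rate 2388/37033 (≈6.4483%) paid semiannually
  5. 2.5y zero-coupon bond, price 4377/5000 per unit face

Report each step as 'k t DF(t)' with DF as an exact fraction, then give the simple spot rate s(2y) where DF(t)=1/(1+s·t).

1 1/2 483/500
2 1 1881/2000
3 3/2 4581/5000
4 2 4403/5000
5 5/2 4377/5000
s(2y) = (1/(4403/5000) − 1)/(2) = 597/8806 ≈ 6.7795%

step 1 [0.5y] zero: DF = P = 483/500 ≈ 0.966000
step 2 [1y] bond c/2=11/400: DF=(794343/800000 − 11/400·(0.966000))/(1+11/400) = 1881/2000 ≈ 0.940500
step 3 [1.5y] zero: DF = P = 4581/5000 ≈ 0.916200
step 4 [2y] swap r/2=1194/37033: DF=(1 − 1194/37033·(0.966000+0.940500+0.916200))/(1+1194/37033) = 4403/5000 ≈ 0.880600
step 5 [2.5y] zero: DF = P = 4377/5000 ≈ 0.875400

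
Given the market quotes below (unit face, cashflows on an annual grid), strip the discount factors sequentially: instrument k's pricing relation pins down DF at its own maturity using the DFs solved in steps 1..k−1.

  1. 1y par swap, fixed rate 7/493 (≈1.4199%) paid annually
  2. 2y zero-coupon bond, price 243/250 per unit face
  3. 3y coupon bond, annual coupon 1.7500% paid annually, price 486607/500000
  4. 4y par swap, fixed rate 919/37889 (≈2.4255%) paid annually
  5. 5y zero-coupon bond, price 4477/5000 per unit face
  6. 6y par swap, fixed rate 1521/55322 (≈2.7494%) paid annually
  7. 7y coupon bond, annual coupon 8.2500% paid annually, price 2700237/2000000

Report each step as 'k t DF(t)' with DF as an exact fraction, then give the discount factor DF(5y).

1 1 493/500
2 2 243/250
3 3 2307/2500
4 4 9081/10000
5 5 4477/5000
6 6 8479/10000
7 7 516/625
DF(5y) = 4477/5000 ≈ 0.895400

step 1 [1y] swap r/1=7/493: DF=(1 − 7/493·(0))/(1+7/493) = 493/500 ≈ 0.986000
step 2 [2y] zero: DF = P = 243/250 ≈ 0.972000
step 3 [3y] bond c/1=7/400: DF=(486607/500000 − 7/400·(0.986000+0.972000))/(1+7/400) = 2307/2500 ≈ 0.922800
step 4 [4y] swap r/1=919/37889: DF=(1 − 919/37889·(0.986000+0.972000+0.922800))/(1+919/37889) = 9081/10000 ≈ 0.908100
step 5 [5y] zero: DF = P = 4477/5000 ≈ 0.895400
step 6 [6y] swap r/1=1521/55322: DF=(1 − 1521/55322·(0.986000+0.972000+0.922800+0.908100+0.895400))/(1+1521/55322) = 8479/10000 ≈ 0.847900
step 7 [7y] bond c/1=33/400: DF=(2700237/2000000 − 33/400·(0.986000+0.972000+0.922800+0.908100+0.895400+0.847900))/(1+33/400) = 516/625 ≈ 0.825600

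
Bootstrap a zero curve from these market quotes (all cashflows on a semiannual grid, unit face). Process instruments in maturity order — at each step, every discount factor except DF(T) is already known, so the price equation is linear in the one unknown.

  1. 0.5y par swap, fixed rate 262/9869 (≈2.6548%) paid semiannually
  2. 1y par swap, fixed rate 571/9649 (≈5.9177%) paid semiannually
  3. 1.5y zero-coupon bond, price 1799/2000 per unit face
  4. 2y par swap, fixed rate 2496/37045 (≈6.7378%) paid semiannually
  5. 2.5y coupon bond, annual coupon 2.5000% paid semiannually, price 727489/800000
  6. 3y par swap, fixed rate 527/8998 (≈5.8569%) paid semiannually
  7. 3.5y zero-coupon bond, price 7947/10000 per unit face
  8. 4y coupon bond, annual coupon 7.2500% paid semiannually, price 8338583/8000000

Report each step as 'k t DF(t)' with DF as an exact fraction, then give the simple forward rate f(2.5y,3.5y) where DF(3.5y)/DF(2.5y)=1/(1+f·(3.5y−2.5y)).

1 1/2 9869/10000
2 1 9429/10000
3 3/2 1799/2000
4 2 547/625
5 5/2 2131/2500
6 3 8419/10000
7 7/2 7947/10000
8 4 1973/2500
f(2.5y,3.5y) = ((2131/2500)/(7947/10000) − 1)/(1) = 577/7947 ≈ 7.2606%

step 1 [0.5y] swap r/2=131/9869: DF=(1 − 131/9869·(0))/(1+131/9869) = 9869/10000 ≈ 0.986900
step 2 [1y] swap r/2=571/19298: DF=(1 − 571/19298·(0.986900))/(1+571/19298) = 9429/10000 ≈ 0.942900
step 3 [1.5y] zero: DF = P = 1799/2000 ≈ 0.899500
step 4 [2y] swap r/2=1248/37045: DF=(1 − 1248/37045·(0.986900+0.942900+0.899500))/(1+1248/37045) = 547/625 ≈ 0.875200
step 5 [2.5y] bond c/2=1/80: DF=(727489/800000 − 1/80·(0.986900+0.942900+0.899500+0.875200))/(1+1/80) = 2131/2500 ≈ 0.852400
step 6 [3y] swap r/2=527/17996: DF=(1 − 527/17996·(0.986900+0.942900+0.899500+0.875200+0.852400))/(1+527/17996) = 8419/10000 ≈ 0.841900
step 7 [3.5y] zero: DF = P = 7947/10000 ≈ 0.794700
step 8 [4y] bond c/2=29/800: DF=(8338583/8000000 − 29/800·(0.986900+0.942900+0.899500+0.875200+0.852400+0.841900+0.794700))/(1+29/800) = 1973/2500 ≈ 0.789200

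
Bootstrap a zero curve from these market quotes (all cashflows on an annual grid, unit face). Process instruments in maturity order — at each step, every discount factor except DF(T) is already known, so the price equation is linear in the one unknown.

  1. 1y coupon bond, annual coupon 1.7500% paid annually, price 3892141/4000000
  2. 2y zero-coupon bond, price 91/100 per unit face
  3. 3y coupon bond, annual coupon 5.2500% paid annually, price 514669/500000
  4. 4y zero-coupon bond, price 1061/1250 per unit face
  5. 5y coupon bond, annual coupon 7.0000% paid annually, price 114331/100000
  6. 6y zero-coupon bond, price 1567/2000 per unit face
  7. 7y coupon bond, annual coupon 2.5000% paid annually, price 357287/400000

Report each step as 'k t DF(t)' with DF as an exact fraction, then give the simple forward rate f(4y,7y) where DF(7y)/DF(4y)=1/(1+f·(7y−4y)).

step 1 [1y] bond c/1=7/400: DF=(3892141/4000000 − 7/400·(0))/(1+7/400) = 9563/10000 ≈ 0.956300
step 2 [2y] zero: DF = P = 91/100 ≈ 0.910000
step 3 [3y] bond c/1=21/400: DF=(514669/500000 − 21/400·(0.956300+0.910000))/(1+21/400) = 8849/10000 ≈ 0.884900
step 4 [4y] zero: DF = P = 1061/1250 ≈ 0.848800
step 5 [5y] bond c/1=7/100: DF=(114331/100000 − 7/100·(0.956300+0.910000+0.884900+0.848800))/(1+7/100) = 833/1000 ≈ 0.833000
step 6 [6y] zero: DF = P = 1567/2000 ≈ 0.783500
step 7 [7y] bond c/1=1/40: DF=(357287/400000 − 1/40·(0.956300+0.910000+0.884900+0.848800+0.833000+0.783500))/(1+1/40) = 3721/5000 ≈ 0.744200

1 1 9563/10000
2 2 91/100
3 3 8849/10000
4 4 1061/1250
5 5 833/1000
6 6 1567/2000
7 7 3721/5000
f(4y,7y) = ((1061/1250)/(3721/5000) − 1)/(3) = 523/11163 ≈ 4.6851%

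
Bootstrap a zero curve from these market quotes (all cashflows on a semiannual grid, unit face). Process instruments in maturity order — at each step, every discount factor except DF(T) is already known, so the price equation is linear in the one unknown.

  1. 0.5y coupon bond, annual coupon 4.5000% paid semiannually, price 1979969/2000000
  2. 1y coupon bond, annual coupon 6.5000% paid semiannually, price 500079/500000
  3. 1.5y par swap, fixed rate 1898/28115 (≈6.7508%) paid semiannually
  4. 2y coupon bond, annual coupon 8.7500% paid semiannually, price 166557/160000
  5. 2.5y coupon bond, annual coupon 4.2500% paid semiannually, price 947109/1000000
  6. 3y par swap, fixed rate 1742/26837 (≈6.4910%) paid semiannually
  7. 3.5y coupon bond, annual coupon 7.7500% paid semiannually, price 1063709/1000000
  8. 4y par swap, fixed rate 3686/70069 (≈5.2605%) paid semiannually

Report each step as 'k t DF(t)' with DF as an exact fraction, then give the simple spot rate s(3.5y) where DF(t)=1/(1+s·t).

step 1 [0.5y] bond c/2=9/400: DF=(1979969/2000000 − 9/400·(0))/(1+9/400) = 4841/5000 ≈ 0.968200
step 2 [1y] bond c/2=13/400: DF=(500079/500000 − 13/400·(0.968200))/(1+13/400) = 4691/5000 ≈ 0.938200
step 3 [1.5y] swap r/2=949/28115: DF=(1 − 949/28115·(0.968200+0.938200))/(1+949/28115) = 9051/10000 ≈ 0.905100
step 4 [2y] bond c/2=7/160: DF=(166557/160000 − 7/160·(0.968200+0.938200+0.905100))/(1+7/160) = 1759/2000 ≈ 0.879500
step 5 [2.5y] bond c/2=17/800: DF=(947109/1000000 − 17/800·(0.968200+0.938200+0.905100+0.879500))/(1+17/800) = 4253/5000 ≈ 0.850600
step 6 [3y] swap r/2=871/26837: DF=(1 − 871/26837·(0.968200+0.938200+0.905100+0.879500+0.850600))/(1+871/26837) = 4129/5000 ≈ 0.825800
step 7 [3.5y] bond c/2=31/800: DF=(1063709/1000000 − 31/800·(0.968200+0.938200+0.905100+0.879500+0.850600+0.825800))/(1+31/800) = 4119/5000 ≈ 0.823800
step 8 [4y] swap r/2=1843/70069: DF=(1 − 1843/70069·(0.968200+0.938200+0.905100+0.879500+0.850600+0.825800+0.823800))/(1+1843/70069) = 8157/10000 ≈ 0.815700

1 1/2 4841/5000
2 1 4691/5000
3 3/2 9051/10000
4 2 1759/2000
5 5/2 4253/5000
6 3 4129/5000
7 7/2 4119/5000
8 4 8157/10000
s(3.5y) = (1/(4119/5000) − 1)/(7/2) = 1762/28833 ≈ 6.1111%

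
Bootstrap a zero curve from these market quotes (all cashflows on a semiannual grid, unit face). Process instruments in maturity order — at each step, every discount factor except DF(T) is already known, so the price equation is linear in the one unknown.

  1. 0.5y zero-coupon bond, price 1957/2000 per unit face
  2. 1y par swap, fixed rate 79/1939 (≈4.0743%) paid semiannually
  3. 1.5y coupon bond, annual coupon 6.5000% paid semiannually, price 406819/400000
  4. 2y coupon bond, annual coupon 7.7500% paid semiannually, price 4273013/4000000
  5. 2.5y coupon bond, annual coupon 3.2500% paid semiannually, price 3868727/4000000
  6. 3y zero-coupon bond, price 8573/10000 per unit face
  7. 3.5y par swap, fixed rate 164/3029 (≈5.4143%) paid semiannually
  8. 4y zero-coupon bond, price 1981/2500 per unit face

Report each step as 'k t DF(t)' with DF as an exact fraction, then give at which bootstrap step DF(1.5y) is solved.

step 1 [0.5y] zero: DF = P = 1957/2000 ≈ 0.978500
step 2 [1y] swap r/2=79/3878: DF=(1 − 79/3878·(0.978500))/(1+79/3878) = 1921/2000 ≈ 0.960500
step 3 [1.5y] bond c/2=13/400: DF=(406819/400000 − 13/400·(0.978500+0.960500))/(1+13/400) = 231/250 ≈ 0.924000
step 4 [2y] bond c/2=31/800: DF=(4273013/4000000 − 31/800·(0.978500+0.960500+0.924000))/(1+31/800) = 576/625 ≈ 0.921600
step 5 [2.5y] bond c/2=13/800: DF=(3868727/4000000 − 13/800·(0.978500+0.960500+0.924000+0.921600))/(1+13/800) = 557/625 ≈ 0.891200
step 6 [3y] zero: DF = P = 8573/10000 ≈ 0.857300
step 7 [3.5y] swap r/2=82/3029: DF=(1 − 82/3029·(0.978500+0.960500+0.924000+0.921600+0.891200+0.857300))/(1+82/3029) = 4139/5000 ≈ 0.827800
step 8 [4y] zero: DF = P = 1981/2500 ≈ 0.792400

1 1/2 1957/2000
2 1 1921/2000
3 3/2 231/250
4 2 576/625
5 5/2 557/625
6 3 8573/10000
7 7/2 4139/5000
8 4 1981/2500
DF(1.5y) is solved at step 3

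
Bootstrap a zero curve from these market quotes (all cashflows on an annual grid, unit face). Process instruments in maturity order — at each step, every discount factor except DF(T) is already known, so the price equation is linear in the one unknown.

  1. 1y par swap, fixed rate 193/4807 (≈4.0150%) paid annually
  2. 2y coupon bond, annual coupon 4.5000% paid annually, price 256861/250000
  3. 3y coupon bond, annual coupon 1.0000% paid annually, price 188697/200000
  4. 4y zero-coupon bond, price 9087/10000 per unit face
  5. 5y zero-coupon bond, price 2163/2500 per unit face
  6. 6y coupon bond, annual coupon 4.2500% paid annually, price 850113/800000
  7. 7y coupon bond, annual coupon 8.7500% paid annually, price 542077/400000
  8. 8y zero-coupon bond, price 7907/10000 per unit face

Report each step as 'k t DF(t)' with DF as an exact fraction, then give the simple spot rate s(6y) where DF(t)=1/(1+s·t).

step 1 [1y] swap r/1=193/4807: DF=(1 − 193/4807·(0))/(1+193/4807) = 4807/5000 ≈ 0.961400
step 2 [2y] bond c/1=9/200: DF=(256861/250000 − 9/200·(0.961400))/(1+9/200) = 4709/5000 ≈ 0.941800
step 3 [3y] bond c/1=1/100: DF=(188697/200000 − 1/100·(0.961400+0.941800))/(1+1/100) = 9153/10000 ≈ 0.915300
step 4 [4y] zero: DF = P = 9087/10000 ≈ 0.908700
step 5 [5y] zero: DF = P = 2163/2500 ≈ 0.865200
step 6 [6y] bond c/1=17/400: DF=(850113/800000 − 17/400·(0.961400+0.941800+0.915300+0.908700+0.865200))/(1+17/400) = 8321/10000 ≈ 0.832100
step 7 [7y] bond c/1=7/80: DF=(542077/400000 − 7/80·(0.961400+0.941800+0.915300+0.908700+0.865200+0.832100))/(1+7/80) = 8097/10000 ≈ 0.809700
step 8 [8y] zero: DF = P = 7907/10000 ≈ 0.790700

1 1 4807/5000
2 2 4709/5000
3 3 9153/10000
4 4 9087/10000
5 5 2163/2500
6 6 8321/10000
7 7 8097/10000
8 8 7907/10000
s(6y) = (1/(8321/10000) − 1)/(6) = 1679/49926 ≈ 3.3630%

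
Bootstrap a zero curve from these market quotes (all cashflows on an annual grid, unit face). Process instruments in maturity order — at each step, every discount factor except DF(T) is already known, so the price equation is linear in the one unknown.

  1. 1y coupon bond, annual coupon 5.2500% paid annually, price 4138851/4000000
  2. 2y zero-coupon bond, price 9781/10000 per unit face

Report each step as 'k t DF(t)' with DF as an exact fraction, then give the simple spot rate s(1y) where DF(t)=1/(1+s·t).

step 1 [1y] bond c/1=21/400: DF=(4138851/4000000 − 21/400·(0))/(1+21/400) = 9831/10000 ≈ 0.983100
step 2 [2y] zero: DF = P = 9781/10000 ≈ 0.978100

1 1 9831/10000
2 2 9781/10000
s(1y) = (1/(9831/10000) − 1)/(1) = 169/9831 ≈ 1.7191%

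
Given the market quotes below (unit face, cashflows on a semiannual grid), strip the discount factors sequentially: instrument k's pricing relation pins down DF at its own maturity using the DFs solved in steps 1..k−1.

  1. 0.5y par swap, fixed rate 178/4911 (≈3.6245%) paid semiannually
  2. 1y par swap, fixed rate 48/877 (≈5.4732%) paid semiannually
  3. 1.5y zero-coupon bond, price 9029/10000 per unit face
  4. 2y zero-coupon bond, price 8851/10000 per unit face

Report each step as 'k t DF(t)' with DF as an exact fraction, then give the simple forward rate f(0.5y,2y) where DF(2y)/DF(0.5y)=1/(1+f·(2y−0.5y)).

1 1/2 4911/5000
2 1 592/625
3 3/2 9029/10000
4 2 8851/10000
f(0.5y,2y) = ((4911/5000)/(8851/10000) − 1)/(3/2) = 1942/26553 ≈ 7.3137%

step 1 [0.5y] swap r/2=89/4911: DF=(1 − 89/4911·(0))/(1+89/4911) = 4911/5000 ≈ 0.982200
step 2 [1y] swap r/2=24/877: DF=(1 − 24/877·(0.982200))/(1+24/877) = 592/625 ≈ 0.947200
step 3 [1.5y] zero: DF = P = 9029/10000 ≈ 0.902900
step 4 [2y] zero: DF = P = 8851/10000 ≈ 0.885100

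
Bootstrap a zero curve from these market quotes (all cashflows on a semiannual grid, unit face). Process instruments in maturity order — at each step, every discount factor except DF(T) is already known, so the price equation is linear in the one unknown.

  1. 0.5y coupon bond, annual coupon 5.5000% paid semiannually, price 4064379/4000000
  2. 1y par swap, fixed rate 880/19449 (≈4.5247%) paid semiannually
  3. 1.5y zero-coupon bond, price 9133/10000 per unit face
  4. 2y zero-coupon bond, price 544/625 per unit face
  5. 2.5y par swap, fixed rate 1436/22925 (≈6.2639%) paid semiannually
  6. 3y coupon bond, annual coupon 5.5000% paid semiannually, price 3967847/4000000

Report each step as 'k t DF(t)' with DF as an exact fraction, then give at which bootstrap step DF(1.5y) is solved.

1 1/2 9889/10000
2 1 239/250
3 3/2 9133/10000
4 2 544/625
5 5/2 2141/2500
6 3 8427/10000
DF(1.5y) is solved at step 3

step 1 [0.5y] bond c/2=11/400: DF=(4064379/4000000 − 11/400·(0))/(1+11/400) = 9889/10000 ≈ 0.988900
step 2 [1y] swap r/2=440/19449: DF=(1 − 440/19449·(0.988900))/(1+440/19449) = 239/250 ≈ 0.956000
step 3 [1.5y] zero: DF = P = 9133/10000 ≈ 0.913300
step 4 [2y] zero: DF = P = 544/625 ≈ 0.870400
step 5 [2.5y] swap r/2=718/22925: DF=(1 − 718/22925·(0.988900+0.956000+0.913300+0.870400))/(1+718/22925) = 2141/2500 ≈ 0.856400
step 6 [3y] bond c/2=11/400: DF=(3967847/4000000 − 11/400·(0.988900+0.956000+0.913300+0.870400+0.856400))/(1+11/400) = 8427/10000 ≈ 0.842700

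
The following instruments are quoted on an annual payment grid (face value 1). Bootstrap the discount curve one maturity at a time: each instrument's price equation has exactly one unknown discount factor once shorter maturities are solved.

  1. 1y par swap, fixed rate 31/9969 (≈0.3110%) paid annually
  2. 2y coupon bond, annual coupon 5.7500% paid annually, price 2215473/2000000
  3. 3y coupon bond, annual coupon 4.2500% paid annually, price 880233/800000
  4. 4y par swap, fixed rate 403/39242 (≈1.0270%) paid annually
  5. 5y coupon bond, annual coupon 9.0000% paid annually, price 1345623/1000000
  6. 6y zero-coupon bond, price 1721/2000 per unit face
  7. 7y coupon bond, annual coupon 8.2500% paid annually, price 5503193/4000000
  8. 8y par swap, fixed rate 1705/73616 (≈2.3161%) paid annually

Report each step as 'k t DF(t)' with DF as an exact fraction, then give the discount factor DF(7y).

step 1 [1y] swap r/1=31/9969: DF=(1 − 31/9969·(0))/(1+31/9969) = 9969/10000 ≈ 0.996900
step 2 [2y] bond c/1=23/400: DF=(2215473/2000000 − 23/400·(0.996900))/(1+23/400) = 9933/10000 ≈ 0.993300
step 3 [3y] bond c/1=17/400: DF=(880233/800000 − 17/400·(0.996900+0.993300))/(1+17/400) = 9743/10000 ≈ 0.974300
step 4 [4y] swap r/1=403/39242: DF=(1 − 403/39242·(0.996900+0.993300+0.974300))/(1+403/39242) = 9597/10000 ≈ 0.959700
step 5 [5y] bond c/1=9/100: DF=(1345623/1000000 − 9/100·(0.996900+0.993300+0.974300+0.959700))/(1+9/100) = 1821/2000 ≈ 0.910500
step 6 [6y] zero: DF = P = 1721/2000 ≈ 0.860500
step 7 [7y] bond c/1=33/400: DF=(5503193/4000000 − 33/400·(0.996900+0.993300+0.974300+0.959700+0.910500+0.860500))/(1+33/400) = 8369/10000 ≈ 0.836900
step 8 [8y] swap r/1=1705/73616: DF=(1 − 1705/73616·(0.996900+0.993300+0.974300+0.959700+0.910500+0.860500+0.836900))/(1+1705/73616) = 1659/2000 ≈ 0.829500

1 1 9969/10000
2 2 9933/10000
3 3 9743/10000
4 4 9597/10000
5 5 1821/2000
6 6 1721/2000
7 7 8369/10000
8 8 1659/2000
DF(7y) = 8369/10000 ≈ 0.836900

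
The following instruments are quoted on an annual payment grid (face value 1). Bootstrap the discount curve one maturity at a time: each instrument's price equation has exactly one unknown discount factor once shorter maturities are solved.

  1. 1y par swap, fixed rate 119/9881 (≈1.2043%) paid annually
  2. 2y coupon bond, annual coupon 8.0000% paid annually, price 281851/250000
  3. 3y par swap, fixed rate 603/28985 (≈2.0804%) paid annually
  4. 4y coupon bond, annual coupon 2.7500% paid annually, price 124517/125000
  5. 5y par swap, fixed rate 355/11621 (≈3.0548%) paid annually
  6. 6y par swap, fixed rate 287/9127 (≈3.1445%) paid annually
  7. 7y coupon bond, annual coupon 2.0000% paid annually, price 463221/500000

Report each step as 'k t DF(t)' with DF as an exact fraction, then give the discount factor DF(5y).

step 1 [1y] swap r/1=119/9881: DF=(1 − 119/9881·(0))/(1+119/9881) = 9881/10000 ≈ 0.988100
step 2 [2y] bond c/1=2/25: DF=(281851/250000 − 2/25·(0.988100))/(1+2/25) = 9707/10000 ≈ 0.970700
step 3 [3y] swap r/1=603/28985: DF=(1 − 603/28985·(0.988100+0.970700))/(1+603/28985) = 9397/10000 ≈ 0.939700
step 4 [4y] bond c/1=11/400: DF=(124517/125000 − 11/400·(0.988100+0.970700+0.939700))/(1+11/400) = 8919/10000 ≈ 0.891900
step 5 [5y] swap r/1=355/11621: DF=(1 − 355/11621·(0.988100+0.970700+0.939700+0.891900))/(1+355/11621) = 429/500 ≈ 0.858000
step 6 [6y] swap r/1=287/9127: DF=(1 − 287/9127·(0.988100+0.970700+0.939700+0.891900+0.858000))/(1+287/9127) = 4139/5000 ≈ 0.827800
step 7 [7y] bond c/1=1/50: DF=(463221/500000 − 1/50·(0.988100+0.970700+0.939700+0.891900+0.858000+0.827800))/(1+1/50) = 8009/10000 ≈ 0.800900

1 1 9881/10000
2 2 9707/10000
3 3 9397/10000
4 4 8919/10000
5 5 429/500
6 6 4139/5000
7 7 8009/10000
DF(5y) = 429/500 ≈ 0.858000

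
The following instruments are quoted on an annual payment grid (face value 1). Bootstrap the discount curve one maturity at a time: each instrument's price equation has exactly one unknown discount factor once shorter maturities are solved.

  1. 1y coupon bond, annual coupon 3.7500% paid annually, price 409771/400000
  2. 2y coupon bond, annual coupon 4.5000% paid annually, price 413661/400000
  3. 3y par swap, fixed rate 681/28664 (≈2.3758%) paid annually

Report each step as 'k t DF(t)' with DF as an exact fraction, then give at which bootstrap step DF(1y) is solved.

1 1 4937/5000
2 2 9471/10000
3 3 9319/10000
DF(1y) is solved at step 1

step 1 [1y] bond c/1=3/80: DF=(409771/400000 − 3/80·(0))/(1+3/80) = 4937/5000 ≈ 0.987400
step 2 [2y] bond c/1=9/200: DF=(413661/400000 − 9/200·(0.987400))/(1+9/200) = 9471/10000 ≈ 0.947100
step 3 [3y] swap r/1=681/28664: DF=(1 − 681/28664·(0.987400+0.947100))/(1+681/28664) = 9319/10000 ≈ 0.931900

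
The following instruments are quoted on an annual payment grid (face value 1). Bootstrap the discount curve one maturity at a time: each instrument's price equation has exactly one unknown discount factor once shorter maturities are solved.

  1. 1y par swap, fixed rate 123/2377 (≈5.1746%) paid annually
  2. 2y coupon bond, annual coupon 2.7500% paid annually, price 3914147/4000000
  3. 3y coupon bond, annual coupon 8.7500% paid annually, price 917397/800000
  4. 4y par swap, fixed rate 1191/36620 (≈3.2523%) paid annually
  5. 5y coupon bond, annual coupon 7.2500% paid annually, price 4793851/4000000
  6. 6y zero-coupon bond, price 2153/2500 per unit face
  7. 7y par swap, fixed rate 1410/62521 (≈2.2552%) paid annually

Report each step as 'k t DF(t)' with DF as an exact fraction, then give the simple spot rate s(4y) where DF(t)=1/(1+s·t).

1 1 2377/2500
2 2 9269/10000
3 3 4517/5000
4 4 8809/10000
5 5 8699/10000
6 6 2153/2500
7 7 859/1000
s(4y) = (1/(8809/10000) − 1)/(4) = 1191/35236 ≈ 3.3801%

step 1 [1y] swap r/1=123/2377: DF=(1 − 123/2377·(0))/(1+123/2377) = 2377/2500 ≈ 0.950800
step 2 [2y] bond c/1=11/400: DF=(3914147/4000000 − 11/400·(0.950800))/(1+11/400) = 9269/10000 ≈ 0.926900
step 3 [3y] bond c/1=7/80: DF=(917397/800000 − 7/80·(0.950800+0.926900))/(1+7/80) = 4517/5000 ≈ 0.903400
step 4 [4y] swap r/1=1191/36620: DF=(1 − 1191/36620·(0.950800+0.926900+0.903400))/(1+1191/36620) = 8809/10000 ≈ 0.880900
step 5 [5y] bond c/1=29/400: DF=(4793851/4000000 − 29/400·(0.950800+0.926900+0.903400+0.880900))/(1+29/400) = 8699/10000 ≈ 0.869900
step 6 [6y] zero: DF = P = 2153/2500 ≈ 0.861200
step 7 [7y] swap r/1=1410/62521: DF=(1 − 1410/62521·(0.950800+0.926900+0.903400+0.880900+0.869900+0.861200))/(1+1410/62521) = 859/1000 ≈ 0.859000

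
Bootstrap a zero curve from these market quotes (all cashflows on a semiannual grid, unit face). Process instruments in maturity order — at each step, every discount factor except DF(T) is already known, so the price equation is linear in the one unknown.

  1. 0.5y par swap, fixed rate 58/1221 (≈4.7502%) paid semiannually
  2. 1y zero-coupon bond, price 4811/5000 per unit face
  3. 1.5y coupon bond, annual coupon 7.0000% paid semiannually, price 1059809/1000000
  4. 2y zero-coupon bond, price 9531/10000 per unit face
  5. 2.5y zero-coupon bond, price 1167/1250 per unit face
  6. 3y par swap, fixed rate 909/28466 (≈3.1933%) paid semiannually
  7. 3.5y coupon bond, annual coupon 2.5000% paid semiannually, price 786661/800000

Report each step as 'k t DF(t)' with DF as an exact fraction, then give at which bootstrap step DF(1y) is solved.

1 1/2 1221/1250
2 1 4811/5000
3 3/2 599/625
4 2 9531/10000
5 5/2 1167/1250
6 3 9091/10000
7 7/2 9009/10000
DF(1y) is solved at step 2

step 1 [0.5y] swap r/2=29/1221: DF=(1 − 29/1221·(0))/(1+29/1221) = 1221/1250 ≈ 0.976800
step 2 [1y] zero: DF = P = 4811/5000 ≈ 0.962200
step 3 [1.5y] bond c/2=7/200: DF=(1059809/1000000 − 7/200·(0.976800+0.962200))/(1+7/200) = 599/625 ≈ 0.958400
step 4 [2y] zero: DF = P = 9531/10000 ≈ 0.953100
step 5 [2.5y] zero: DF = P = 1167/1250 ≈ 0.933600
step 6 [3y] swap r/2=909/56932: DF=(1 − 909/56932·(0.976800+0.962200+0.958400+0.953100+0.933600))/(1+909/56932) = 9091/10000 ≈ 0.909100
step 7 [3.5y] bond c/2=1/80: DF=(786661/800000 − 1/80·(0.976800+0.962200+0.958400+0.953100+0.933600+0.909100))/(1+1/80) = 9009/10000 ≈ 0.900900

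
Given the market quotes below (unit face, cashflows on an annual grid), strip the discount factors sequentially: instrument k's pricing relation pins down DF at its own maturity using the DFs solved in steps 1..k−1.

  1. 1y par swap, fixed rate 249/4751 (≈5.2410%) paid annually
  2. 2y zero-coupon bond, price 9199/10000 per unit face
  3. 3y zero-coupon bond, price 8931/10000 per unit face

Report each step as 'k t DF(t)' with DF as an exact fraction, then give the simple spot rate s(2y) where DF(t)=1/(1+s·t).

1 1 4751/5000
2 2 9199/10000
3 3 8931/10000
s(2y) = (1/(9199/10000) − 1)/(2) = 801/18398 ≈ 4.3537%

step 1 [1y] swap r/1=249/4751: DF=(1 − 249/4751·(0))/(1+249/4751) = 4751/5000 ≈ 0.950200
step 2 [2y] zero: DF = P = 9199/10000 ≈ 0.919900
step 3 [3y] zero: DF = P = 8931/10000 ≈ 0.893100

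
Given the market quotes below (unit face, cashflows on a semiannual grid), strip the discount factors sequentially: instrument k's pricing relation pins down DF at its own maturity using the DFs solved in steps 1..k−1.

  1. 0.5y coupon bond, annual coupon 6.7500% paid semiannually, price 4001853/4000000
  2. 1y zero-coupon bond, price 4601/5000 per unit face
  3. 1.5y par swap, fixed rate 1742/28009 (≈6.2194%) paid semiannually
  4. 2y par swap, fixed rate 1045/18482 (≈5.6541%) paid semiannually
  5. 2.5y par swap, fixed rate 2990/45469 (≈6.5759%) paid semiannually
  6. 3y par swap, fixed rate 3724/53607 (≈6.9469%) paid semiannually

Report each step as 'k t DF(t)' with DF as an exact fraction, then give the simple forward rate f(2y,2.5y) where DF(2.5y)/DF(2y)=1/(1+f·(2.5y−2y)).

step 1 [0.5y] bond c/2=27/800: DF=(4001853/4000000 − 27/800·(0))/(1+27/800) = 4839/5000 ≈ 0.967800
step 2 [1y] zero: DF = P = 4601/5000 ≈ 0.920200
step 3 [1.5y] swap r/2=871/28009: DF=(1 − 871/28009·(0.967800+0.920200))/(1+871/28009) = 9129/10000 ≈ 0.912900
step 4 [2y] swap r/2=1045/36964: DF=(1 − 1045/36964·(0.967800+0.920200+0.912900))/(1+1045/36964) = 1791/2000 ≈ 0.895500
step 5 [2.5y] swap r/2=1495/45469: DF=(1 − 1495/45469·(0.967800+0.920200+0.912900+0.895500))/(1+1495/45469) = 1701/2000 ≈ 0.850500
step 6 [3y] swap r/2=1862/53607: DF=(1 − 1862/53607·(0.967800+0.920200+0.912900+0.895500+0.850500))/(1+1862/53607) = 4069/5000 ≈ 0.813800

1 1/2 4839/5000
2 1 4601/5000
3 3/2 9129/10000
4 2 1791/2000
5 5/2 1701/2000
6 3 4069/5000
f(2y,2.5y) = ((1791/2000)/(1701/2000) − 1)/(1/2) = 20/189 ≈ 10.5820%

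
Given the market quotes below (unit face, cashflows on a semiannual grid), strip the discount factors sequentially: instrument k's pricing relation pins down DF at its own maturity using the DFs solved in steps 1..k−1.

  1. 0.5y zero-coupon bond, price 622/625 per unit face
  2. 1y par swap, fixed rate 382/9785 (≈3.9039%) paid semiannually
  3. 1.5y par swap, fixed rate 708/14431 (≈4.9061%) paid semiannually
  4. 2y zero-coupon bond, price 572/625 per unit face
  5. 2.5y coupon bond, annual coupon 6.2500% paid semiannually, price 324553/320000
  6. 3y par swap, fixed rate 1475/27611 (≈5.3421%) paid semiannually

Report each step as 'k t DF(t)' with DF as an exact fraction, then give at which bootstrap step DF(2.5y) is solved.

1 1/2 622/625
2 1 4809/5000
3 3/2 2323/2500
4 2 572/625
5 5/2 8683/10000
6 3 341/400
DF(2.5y) is solved at step 5

step 1 [0.5y] zero: DF = P = 622/625 ≈ 0.995200
step 2 [1y] swap r/2=191/9785: DF=(1 − 191/9785·(0.995200))/(1+191/9785) = 4809/5000 ≈ 0.961800
step 3 [1.5y] swap r/2=354/14431: DF=(1 − 354/14431·(0.995200+0.961800))/(1+354/14431) = 2323/2500 ≈ 0.929200
step 4 [2y] zero: DF = P = 572/625 ≈ 0.915200
step 5 [2.5y] bond c/2=1/32: DF=(324553/320000 − 1/32·(0.995200+0.961800+0.929200+0.915200))/(1+1/32) = 8683/10000 ≈ 0.868300
step 6 [3y] swap r/2=1475/55222: DF=(1 − 1475/55222·(0.995200+0.961800+0.929200+0.915200+0.868300))/(1+1475/55222) = 341/400 ≈ 0.852500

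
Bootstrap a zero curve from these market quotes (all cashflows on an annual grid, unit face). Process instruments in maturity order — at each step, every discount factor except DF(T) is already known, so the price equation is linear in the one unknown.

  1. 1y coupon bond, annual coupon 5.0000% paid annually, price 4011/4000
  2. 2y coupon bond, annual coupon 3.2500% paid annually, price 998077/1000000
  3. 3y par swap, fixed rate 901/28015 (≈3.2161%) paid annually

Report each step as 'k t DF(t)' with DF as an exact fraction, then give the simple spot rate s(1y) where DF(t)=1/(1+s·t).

1 1 191/200
2 2 4683/5000
3 3 9099/10000
s(1y) = (1/(191/200) − 1)/(1) = 9/191 ≈ 4.7120%

step 1 [1y] bond c/1=1/20: DF=(4011/4000 − 1/20·(0))/(1+1/20) = 191/200 ≈ 0.955000
step 2 [2y] bond c/1=13/400: DF=(998077/1000000 − 13/400·(0.955000))/(1+13/400) = 4683/5000 ≈ 0.936600
step 3 [3y] swap r/1=901/28015: DF=(1 − 901/28015·(0.955000+0.936600))/(1+901/28015) = 9099/10000 ≈ 0.909900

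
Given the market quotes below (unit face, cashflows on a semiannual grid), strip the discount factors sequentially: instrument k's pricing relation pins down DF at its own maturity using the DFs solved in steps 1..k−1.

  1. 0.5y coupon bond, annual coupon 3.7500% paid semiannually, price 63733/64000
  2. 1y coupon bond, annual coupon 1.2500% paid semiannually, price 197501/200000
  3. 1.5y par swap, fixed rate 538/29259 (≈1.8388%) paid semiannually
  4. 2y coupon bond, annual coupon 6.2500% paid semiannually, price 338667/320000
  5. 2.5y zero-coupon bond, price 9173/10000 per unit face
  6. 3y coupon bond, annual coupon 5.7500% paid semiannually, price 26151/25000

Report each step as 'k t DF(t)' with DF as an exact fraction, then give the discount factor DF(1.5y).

step 1 [0.5y] bond c/2=3/160: DF=(63733/64000 − 3/160·(0))/(1+3/160) = 391/400 ≈ 0.977500
step 2 [1y] bond c/2=1/160: DF=(197501/200000 − 1/160·(0.977500))/(1+1/160) = 9753/10000 ≈ 0.975300
step 3 [1.5y] swap r/2=269/29259: DF=(1 − 269/29259·(0.977500+0.975300))/(1+269/29259) = 9731/10000 ≈ 0.973100
step 4 [2y] bond c/2=1/32: DF=(338667/320000 − 1/32·(0.977500+0.975300+0.973100))/(1+1/32) = 586/625 ≈ 0.937600
step 5 [2.5y] zero: DF = P = 9173/10000 ≈ 0.917300
step 6 [3y] bond c/2=23/800: DF=(26151/25000 − 23/800·(0.977500+0.975300+0.973100+0.937600+0.917300))/(1+23/800) = 552/625 ≈ 0.883200

1 1/2 391/400
2 1 9753/10000
3 3/2 9731/10000
4 2 586/625
5 5/2 9173/10000
6 3 552/625
DF(1.5y) = 9731/10000 ≈ 0.973100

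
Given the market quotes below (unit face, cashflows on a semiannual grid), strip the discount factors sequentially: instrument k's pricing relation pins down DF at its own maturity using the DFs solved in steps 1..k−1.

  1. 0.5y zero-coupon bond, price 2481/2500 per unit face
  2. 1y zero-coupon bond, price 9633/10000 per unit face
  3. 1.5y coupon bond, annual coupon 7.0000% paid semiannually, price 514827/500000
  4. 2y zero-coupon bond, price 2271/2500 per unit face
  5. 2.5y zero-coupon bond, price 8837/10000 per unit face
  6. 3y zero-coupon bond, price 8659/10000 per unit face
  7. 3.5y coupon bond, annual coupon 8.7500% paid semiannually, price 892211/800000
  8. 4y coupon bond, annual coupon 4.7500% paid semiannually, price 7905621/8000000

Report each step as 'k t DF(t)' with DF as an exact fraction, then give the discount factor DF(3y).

1 1/2 2481/2500
2 1 9633/10000
3 3/2 9287/10000
4 2 2271/2500
5 5/2 8837/10000
6 3 8659/10000
7 7/2 4181/5000
8 4 8173/10000
DF(3y) = 8659/10000 ≈ 0.865900

step 1 [0.5y] zero: DF = P = 2481/2500 ≈ 0.992400
step 2 [1y] zero: DF = P = 9633/10000 ≈ 0.963300
step 3 [1.5y] bond c/2=7/200: DF=(514827/500000 − 7/200·(0.992400+0.963300))/(1+7/200) = 9287/10000 ≈ 0.928700
step 4 [2y] zero: DF = P = 2271/2500 ≈ 0.908400
step 5 [2.5y] zero: DF = P = 8837/10000 ≈ 0.883700
step 6 [3y] zero: DF = P = 8659/10000 ≈ 0.865900
step 7 [3.5y] bond c/2=7/160: DF=(892211/800000 − 7/160·(0.992400+0.963300+0.928700+0.908400+0.883700+0.865900))/(1+7/160) = 4181/5000 ≈ 0.836200
step 8 [4y] bond c/2=19/800: DF=(7905621/8000000 − 19/800·(0.992400+0.963300+0.928700+0.908400+0.883700+0.865900+0.836200))/(1+19/800) = 8173/10000 ≈ 0.817300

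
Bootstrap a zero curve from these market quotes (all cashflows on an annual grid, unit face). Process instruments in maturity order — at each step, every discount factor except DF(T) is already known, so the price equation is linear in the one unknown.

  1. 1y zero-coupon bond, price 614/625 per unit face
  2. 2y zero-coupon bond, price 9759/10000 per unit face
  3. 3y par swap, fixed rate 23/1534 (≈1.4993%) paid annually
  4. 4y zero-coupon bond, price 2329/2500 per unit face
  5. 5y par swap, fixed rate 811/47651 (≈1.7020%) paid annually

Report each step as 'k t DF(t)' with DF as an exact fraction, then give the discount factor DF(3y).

step 1 [1y] zero: DF = P = 614/625 ≈ 0.982400
step 2 [2y] zero: DF = P = 9759/10000 ≈ 0.975900
step 3 [3y] swap r/1=23/1534: DF=(1 − 23/1534·(0.982400+0.975900))/(1+23/1534) = 9563/10000 ≈ 0.956300
step 4 [4y] zero: DF = P = 2329/2500 ≈ 0.931600
step 5 [5y] swap r/1=811/47651: DF=(1 − 811/47651·(0.982400+0.975900+0.956300+0.931600))/(1+811/47651) = 9189/10000 ≈ 0.918900

1 1 614/625
2 2 9759/10000
3 3 9563/10000
4 4 2329/2500
5 5 9189/10000
DF(3y) = 9563/10000 ≈ 0.956300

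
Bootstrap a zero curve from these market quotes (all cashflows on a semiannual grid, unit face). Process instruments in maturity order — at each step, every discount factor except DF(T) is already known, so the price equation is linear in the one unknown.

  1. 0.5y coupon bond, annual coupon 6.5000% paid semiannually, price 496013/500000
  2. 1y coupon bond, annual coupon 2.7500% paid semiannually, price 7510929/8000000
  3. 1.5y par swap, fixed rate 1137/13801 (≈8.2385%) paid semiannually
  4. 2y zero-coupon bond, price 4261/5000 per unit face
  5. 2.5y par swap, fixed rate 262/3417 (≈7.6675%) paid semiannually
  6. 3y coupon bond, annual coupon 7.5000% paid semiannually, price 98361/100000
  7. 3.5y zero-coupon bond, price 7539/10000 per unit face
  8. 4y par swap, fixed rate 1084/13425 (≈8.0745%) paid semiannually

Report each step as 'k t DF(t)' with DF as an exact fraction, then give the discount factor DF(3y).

1 1/2 1201/1250
2 1 9131/10000
3 3/2 8863/10000
4 2 4261/5000
5 5/2 8297/10000
6 3 63/80
7 7/2 7539/10000
8 4 729/1000
DF(3y) = 63/80 ≈ 0.787500

step 1 [0.5y] bond c/2=13/400: DF=(496013/500000 − 13/400·(0))/(1+13/400) = 1201/1250 ≈ 0.960800
step 2 [1y] bond c/2=11/800: DF=(7510929/8000000 − 11/800·(0.960800))/(1+11/800) = 9131/10000 ≈ 0.913100
step 3 [1.5y] swap r/2=1137/27602: DF=(1 − 1137/27602·(0.960800+0.913100))/(1+1137/27602) = 8863/10000 ≈ 0.886300
step 4 [2y] zero: DF = P = 4261/5000 ≈ 0.852200
step 5 [2.5y] swap r/2=131/3417: DF=(1 − 131/3417·(0.960800+0.913100+0.886300+0.852200))/(1+131/3417) = 8297/10000 ≈ 0.829700
step 6 [3y] bond c/2=3/80: DF=(98361/100000 − 3/80·(0.960800+0.913100+0.886300+0.852200+0.829700))/(1+3/80) = 63/80 ≈ 0.787500
step 7 [3.5y] zero: DF = P = 7539/10000 ≈ 0.753900
step 8 [4y] swap r/2=542/13425: DF=(1 − 542/13425·(0.960800+0.913100+0.886300+0.852200+0.829700+0.787500+0.753900))/(1+542/13425) = 729/1000 ≈ 0.729000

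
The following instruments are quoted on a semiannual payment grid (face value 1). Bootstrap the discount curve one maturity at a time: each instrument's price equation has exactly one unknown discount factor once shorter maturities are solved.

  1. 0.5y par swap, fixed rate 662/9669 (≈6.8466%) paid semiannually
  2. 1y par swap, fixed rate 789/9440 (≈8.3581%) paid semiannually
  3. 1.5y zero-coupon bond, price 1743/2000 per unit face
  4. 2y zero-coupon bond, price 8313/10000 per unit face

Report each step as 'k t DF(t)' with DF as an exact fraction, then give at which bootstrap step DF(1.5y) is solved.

1 1/2 9669/10000
2 1 9211/10000
3 3/2 1743/2000
4 2 8313/10000
DF(1.5y) is solved at step 3

step 1 [0.5y] swap r/2=331/9669: DF=(1 − 331/9669·(0))/(1+331/9669) = 9669/10000 ≈ 0.966900
step 2 [1y] swap r/2=789/18880: DF=(1 − 789/18880·(0.966900))/(1+789/18880) = 9211/10000 ≈ 0.921100
step 3 [1.5y] zero: DF = P = 1743/2000 ≈ 0.871500
step 4 [2y] zero: DF = P = 8313/10000 ≈ 0.831300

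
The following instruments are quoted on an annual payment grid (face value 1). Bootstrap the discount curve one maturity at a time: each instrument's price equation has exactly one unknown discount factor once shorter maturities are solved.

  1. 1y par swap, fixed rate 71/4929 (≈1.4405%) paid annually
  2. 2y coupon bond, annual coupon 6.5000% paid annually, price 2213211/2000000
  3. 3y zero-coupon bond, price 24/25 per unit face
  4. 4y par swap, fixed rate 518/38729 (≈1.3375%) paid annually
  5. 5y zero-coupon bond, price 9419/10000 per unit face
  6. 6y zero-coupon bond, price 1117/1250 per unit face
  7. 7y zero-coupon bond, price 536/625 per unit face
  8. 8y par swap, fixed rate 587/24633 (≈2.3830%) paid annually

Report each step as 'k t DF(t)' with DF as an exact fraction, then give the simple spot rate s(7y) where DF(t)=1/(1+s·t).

1 1 4929/5000
2 2 9789/10000
3 3 24/25
4 4 4741/5000
5 5 9419/10000
6 6 1117/1250
7 7 536/625
8 8 8239/10000
s(7y) = (1/(536/625) − 1)/(7) = 89/3752 ≈ 2.3721%

step 1 [1y] swap r/1=71/4929: DF=(1 − 71/4929·(0))/(1+71/4929) = 4929/5000 ≈ 0.985800
step 2 [2y] bond c/1=13/200: DF=(2213211/2000000 − 13/200·(0.985800))/(1+13/200) = 9789/10000 ≈ 0.978900
step 3 [3y] zero: DF = P = 24/25 ≈ 0.960000
step 4 [4y] swap r/1=518/38729: DF=(1 − 518/38729·(0.985800+0.978900+0.960000))/(1+518/38729) = 4741/5000 ≈ 0.948200
step 5 [5y] zero: DF = P = 9419/10000 ≈ 0.941900
step 6 [6y] zero: DF = P = 1117/1250 ≈ 0.893600
step 7 [7y] zero: DF = P = 536/625 ≈ 0.857600
step 8 [8y] swap r/1=587/24633: DF=(1 − 587/24633·(0.985800+0.978900+0.960000+0.948200+0.941900+0.893600+0.857600))/(1+587/24633) = 8239/10000 ≈ 0.823900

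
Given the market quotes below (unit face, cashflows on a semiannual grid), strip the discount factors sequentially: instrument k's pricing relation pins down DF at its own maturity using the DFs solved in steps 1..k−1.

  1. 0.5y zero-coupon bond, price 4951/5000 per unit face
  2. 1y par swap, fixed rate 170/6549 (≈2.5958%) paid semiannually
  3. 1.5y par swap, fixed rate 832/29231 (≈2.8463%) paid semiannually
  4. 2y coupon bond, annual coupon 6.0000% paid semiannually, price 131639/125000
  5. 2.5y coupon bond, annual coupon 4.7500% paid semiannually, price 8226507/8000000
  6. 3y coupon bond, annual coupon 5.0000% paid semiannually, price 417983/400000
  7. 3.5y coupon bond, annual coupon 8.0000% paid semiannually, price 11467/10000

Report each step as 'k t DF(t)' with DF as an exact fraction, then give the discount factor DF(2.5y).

1 1/2 4951/5000
2 1 1949/2000
3 3/2 599/625
4 2 9373/10000
5 5/2 9149/10000
6 3 903/1000
7 7/2 4421/5000
DF(2.5y) = 9149/10000 ≈ 0.914900

step 1 [0.5y] zero: DF = P = 4951/5000 ≈ 0.990200
step 2 [1y] swap r/2=85/6549: DF=(1 − 85/6549·(0.990200))/(1+85/6549) = 1949/2000 ≈ 0.974500
step 3 [1.5y] swap r/2=416/29231: DF=(1 − 416/29231·(0.990200+0.974500))/(1+416/29231) = 599/625 ≈ 0.958400
step 4 [2y] bond c/2=3/100: DF=(131639/125000 − 3/100·(0.990200+0.974500+0.958400))/(1+3/100) = 9373/10000 ≈ 0.937300
step 5 [2.5y] bond c/2=19/800: DF=(8226507/8000000 − 19/800·(0.990200+0.974500+0.958400+0.937300))/(1+19/800) = 9149/10000 ≈ 0.914900
step 6 [3y] bond c/2=1/40: DF=(417983/400000 − 1/40·(0.990200+0.974500+0.958400+0.937300+0.914900))/(1+1/40) = 903/1000 ≈ 0.903000
step 7 [3.5y] bond c/2=1/25: DF=(11467/10000 − 1/25·(0.990200+0.974500+0.958400+0.937300+0.914900+0.903000))/(1+1/25) = 4421/5000 ≈ 0.884200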